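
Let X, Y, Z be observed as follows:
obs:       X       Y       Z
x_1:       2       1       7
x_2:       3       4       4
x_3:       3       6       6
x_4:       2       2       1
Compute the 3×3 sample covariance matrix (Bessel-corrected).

Step 1 — column means:
  mean(X) = (2 + 3 + 3 + 2) / 4 = 10/4 = 2.5
  mean(Y) = (1 + 4 + 6 + 2) / 4 = 13/4 = 3.25
  mean(Z) = (7 + 4 + 6 + 1) / 4 = 18/4 = 4.5

Step 2 — sample covariance S[i,j] = (1/(n-1)) · Σ_k (x_{k,i} - mean_i) · (x_{k,j} - mean_j), with n-1 = 3.
  S[X,X] = ((-0.5)·(-0.5) + (0.5)·(0.5) + (0.5)·(0.5) + (-0.5)·(-0.5)) / 3 = 1/3 = 0.3333
  S[X,Y] = ((-0.5)·(-2.25) + (0.5)·(0.75) + (0.5)·(2.75) + (-0.5)·(-1.25)) / 3 = 3.5/3 = 1.1667
  S[X,Z] = ((-0.5)·(2.5) + (0.5)·(-0.5) + (0.5)·(1.5) + (-0.5)·(-3.5)) / 3 = 1/3 = 0.3333
  S[Y,Y] = ((-2.25)·(-2.25) + (0.75)·(0.75) + (2.75)·(2.75) + (-1.25)·(-1.25)) / 3 = 14.75/3 = 4.9167
  S[Y,Z] = ((-2.25)·(2.5) + (0.75)·(-0.5) + (2.75)·(1.5) + (-1.25)·(-3.5)) / 3 = 2.5/3 = 0.8333
  S[Z,Z] = ((2.5)·(2.5) + (-0.5)·(-0.5) + (1.5)·(1.5) + (-3.5)·(-3.5)) / 3 = 21/3 = 7

S is symmetric (S[j,i] = S[i,j]). Assembling:

S = [[0.3333, 1.1667, 0.3333],
 [1.1667, 4.9167, 0.8333],
 [0.3333, 0.8333, 7]]


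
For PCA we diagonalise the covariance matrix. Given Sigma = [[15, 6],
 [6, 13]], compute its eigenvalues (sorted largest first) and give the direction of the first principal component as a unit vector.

Step 1 — characteristic polynomial of 2×2 Sigma:
  det(Sigma - λI) = λ² - trace · λ + det = 0.
  trace = 15 + 13 = 28, det = 15·13 - (6)² = 159.
Step 2 — discriminant:
  Δ = trace² - 4·det = 784 - 636 = 148.
Step 3 — eigenvalues:
  λ = (trace ± √Δ)/2 = (28 ± 12.1655)/2,
  λ_1 = 20.0828,  λ_2 = 7.9172.

Step 4 — unit eigenvector for λ_1: solve (Sigma - λ_1 I)v = 0. First row:
  (15 - 20.0828)·v_x + (6)·v_y = 0, i.e. (-5.0828)·v_x + (6)·v_y = 0,
  so v ∝ (b, λ_1 - a) = (6, 5.0828) = u.
  ||u|| = √((6)² + (5.0828)²) = √(61.8345) ≈ 7.8635,
  v_1 = u/||u|| ≈ (0.763, 0.6464) (||v_1|| = 1).

λ_1 = 20.0828,  λ_2 = 7.9172;  v_1 ≈ (0.763, 0.6464)


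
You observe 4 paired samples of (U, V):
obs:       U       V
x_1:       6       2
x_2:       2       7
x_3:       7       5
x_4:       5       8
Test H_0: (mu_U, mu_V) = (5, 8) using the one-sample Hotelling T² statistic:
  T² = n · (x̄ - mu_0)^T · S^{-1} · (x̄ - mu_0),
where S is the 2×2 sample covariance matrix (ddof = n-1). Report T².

Step 1 — sample mean vector:
  mean(U) = (6 + 2 + 7 + 5) / 4 = 20/4 = 5
  mean(V) = (2 + 7 + 5 + 8) / 4 = 22/4 = 5.5
  x̄ = (5, 5.5),  deviation x̄ - mu_0 = (5, 5.5) - (5, 8) = (0, -2.5).

Step 2 — sample covariance matrix, S[i,j] = (1/(n-1)) · Σ_k (x_{k,i} - mean_i) · (x_{k,j} - mean_j), divisor n-1 = 3:
  S[U,U] = ((1)·(1) + (-3)·(-3) + (2)·(2) + (0)·(0)) / 3 = 14/3 = 4.6667
  S[U,V] = ((1)·(-3.5) + (-3)·(1.5) + (2)·(-0.5) + (0)·(2.5)) / 3 = -9/3 = -3
  S[V,V] = ((-3.5)·(-3.5) + (1.5)·(1.5) + (-0.5)·(-0.5) + (2.5)·(2.5)) / 3 = 21/3 = 7
  S = [[4.6667, -3],
 [-3, 7]].

Step 3 — invert S. det(S) = 4.6667·7 - (-3)² = 23.6667.
  S^{-1} = (1/det) · [[d, -b], [-b, a]] = [[0.2958, 0.1268],
 [0.1268, 0.1972]].

Step 4 — quadratic form (x̄ - mu_0)^T · S^{-1} · (x̄ - mu_0):
  S^{-1} · (x̄ - mu_0) = (-0.3169, -0.493),
  (x̄ - mu_0)^T · [...] = (0)·(-0.3169) + (-2.5)·(-0.493) = 1.2324.

Step 5 — scale by n: T² = 4 · 1.2324 = 4.9296.

T² ≈ 4.9296


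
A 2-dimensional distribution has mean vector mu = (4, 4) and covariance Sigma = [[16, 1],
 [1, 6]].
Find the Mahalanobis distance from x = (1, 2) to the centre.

Step 1 — centre the observation: (x - mu) = (-3, -2).

Step 2 — invert Sigma. det(Sigma) = 16·6 - (1)² = 95.
  Sigma^{-1} = (1/det) · [[d, -b], [-b, a]] = [[0.0632, -0.0105],
 [-0.0105, 0.1684]].

Step 3 — form the quadratic (x - mu)^T · Sigma^{-1} · (x - mu):
  Sigma^{-1} · (x - mu) = (-0.1684, -0.3053).
  (x - mu)^T · [Sigma^{-1} · (x - mu)] = (-3)·(-0.1684) + (-2)·(-0.3053) = 1.1158.

Step 4 — take square root: d = √(1.1158) ≈ 1.0563.

d(x, mu) = √(1.1158) ≈ 1.0563


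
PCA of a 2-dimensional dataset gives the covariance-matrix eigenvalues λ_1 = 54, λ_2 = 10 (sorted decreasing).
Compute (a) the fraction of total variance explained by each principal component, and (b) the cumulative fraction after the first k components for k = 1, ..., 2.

Step 1 — total variance = trace(Sigma) = Σ λ_i = 54 + 10 = 64.

Step 2 — fraction explained by component i = λ_i / Σ λ:
  PC1: 54/64 = 0.8438
  PC2: 10/64 = 0.1562

Step 3 — cumulative fraction after k components = (λ_1 + ... + λ_k) / Σ λ:
  k = 1: 54/64 = 0.8438
  k = 2: (54 + 10)/64 = 64/64 = 1

Summary (fraction, with percent):

explained: PC1 0.8438 (84.38%), PC2 0.1562 (15.62%);  cumulative: 0.8438, 1


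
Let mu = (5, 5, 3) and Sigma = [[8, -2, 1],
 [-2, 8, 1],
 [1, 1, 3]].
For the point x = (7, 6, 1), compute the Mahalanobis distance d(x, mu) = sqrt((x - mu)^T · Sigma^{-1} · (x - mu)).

Step 1 — centre the observation: (x - mu) = (2, 1, -2).

Step 2 — invert Sigma (cofactor / det for 3×3, or solve directly):
  Sigma^{-1} = [[0.1438, 0.0438, -0.0625],
 [0.0438, 0.1438, -0.0625],
 [-0.0625, -0.0625, 0.375]].

Step 3 — form the quadratic (x - mu)^T · Sigma^{-1} · (x - mu):
  Sigma^{-1} · (x - mu) = (0.4562, 0.3562, -0.9375).
  (x - mu)^T · [Sigma^{-1} · (x - mu)] = (2)·(0.4562) + (1)·(0.3562) + (-2)·(-0.9375) = 3.1437.

Step 4 — take square root: d = √(3.1437) ≈ 1.7731.

d(x, mu) = √(3.1437) ≈ 1.7731


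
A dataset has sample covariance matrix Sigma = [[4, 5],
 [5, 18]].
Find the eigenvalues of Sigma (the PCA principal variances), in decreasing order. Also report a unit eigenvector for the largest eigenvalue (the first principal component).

Step 1 — characteristic polynomial of 2×2 Sigma:
  det(Sigma - λI) = λ² - trace · λ + det = 0.
  trace = 4 + 18 = 22, det = 4·18 - (5)² = 47.
Step 2 — discriminant:
  Δ = trace² - 4·det = 484 - 188 = 296.
Step 3 — eigenvalues:
  λ = (trace ± √Δ)/2 = (22 ± 17.2047)/2,
  λ_1 = 19.6023,  λ_2 = 2.3977.

Step 4 — unit eigenvector for λ_1: solve (Sigma - λ_1 I)v = 0. First row:
  (4 - 19.6023)·v_x + (5)·v_y = 0, i.e. (-15.6023)·v_x + (5)·v_y = 0,
  so v ∝ (b, λ_1 - a) = (5, 15.6023) = u.
  ||u|| = √((5)² + (15.6023)²) = √(268.4326) ≈ 16.3839,
  v_1 = u/||u|| ≈ (0.3052, 0.9523) (||v_1|| = 1).

λ_1 = 19.6023,  λ_2 = 2.3977;  v_1 ≈ (0.3052, 0.9523)


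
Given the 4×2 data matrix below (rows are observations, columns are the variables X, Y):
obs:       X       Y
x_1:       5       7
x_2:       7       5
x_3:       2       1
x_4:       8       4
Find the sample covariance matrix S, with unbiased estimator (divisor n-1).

Step 1 — column means:
  mean(X) = (5 + 7 + 2 + 8) / 4 = 22/4 = 5.5
  mean(Y) = (7 + 5 + 1 + 4) / 4 = 17/4 = 4.25

Step 2 — sample covariance S[i,j] = (1/(n-1)) · Σ_k (x_{k,i} - mean_i) · (x_{k,j} - mean_j), with n-1 = 3.
  S[X,X] = ((-0.5)·(-0.5) + (1.5)·(1.5) + (-3.5)·(-3.5) + (2.5)·(2.5)) / 3 = 21/3 = 7
  S[X,Y] = ((-0.5)·(2.75) + (1.5)·(0.75) + (-3.5)·(-3.25) + (2.5)·(-0.25)) / 3 = 10.5/3 = 3.5
  S[Y,Y] = ((2.75)·(2.75) + (0.75)·(0.75) + (-3.25)·(-3.25) + (-0.25)·(-0.25)) / 3 = 18.75/3 = 6.25

S is symmetric (S[j,i] = S[i,j]). Assembling:

S = [[7, 3.5],
 [3.5, 6.25]]


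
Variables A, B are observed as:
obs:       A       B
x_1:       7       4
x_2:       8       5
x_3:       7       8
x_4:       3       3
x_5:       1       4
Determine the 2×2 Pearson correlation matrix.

Step 1 — column means:
  mean(A) = (7 + 8 + 7 + 3 + 1) / 5 = 26/5 = 5.2
  mean(B) = (4 + 5 + 8 + 3 + 4) / 5 = 24/5 = 4.8

Step 2 — sample variances and covariances s[i,j] = (1/(n-1)) · Σ_k (x_{k,i} - mean_i) · (x_{k,j} - mean_j), with n-1 = 4:
  s[A,A] = ((1.8)·(1.8) + (2.8)·(2.8) + (1.8)·(1.8) + (-2.2)·(-2.2) + (-4.2)·(-4.2)) / 4 = 36.8/4 = 9.2
  s[A,B] = ((1.8)·(-0.8) + (2.8)·(0.2) + (1.8)·(3.2) + (-2.2)·(-1.8) + (-4.2)·(-0.8)) / 4 = 12.2/4 = 3.05
  s[B,B] = ((-0.8)·(-0.8) + (0.2)·(0.2) + (3.2)·(3.2) + (-1.8)·(-1.8) + (-0.8)·(-0.8)) / 4 = 14.8/4 = 3.7
  Sample standard deviations s_i = √(s[i,i]):
  s(A) = √(9.2) = 3.0332
  s(B) = √(3.7) = 1.9235

Step 3 — r_{ij} = s_{ij} / (s_i · s_j):
  r[A,A] = 1 (diagonal).
  r[A,B] = 3.05 / (3.0332 · 1.9235) = 3.05 / 5.8344 = 0.5228
  r[B,B] = 1 (diagonal).

R is symmetric with unit diagonal. Assembling:

R = [[1, 0.5228],
 [0.5228, 1]]


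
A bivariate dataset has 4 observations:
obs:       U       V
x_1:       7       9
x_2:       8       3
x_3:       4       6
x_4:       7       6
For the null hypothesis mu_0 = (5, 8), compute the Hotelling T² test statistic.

Step 1 — sample mean vector:
  mean(U) = (7 + 8 + 4 + 7) / 4 = 26/4 = 6.5
  mean(V) = (9 + 3 + 6 + 6) / 4 = 24/4 = 6
  x̄ = (6.5, 6),  deviation x̄ - mu_0 = (6.5, 6) - (5, 8) = (1.5, -2).

Step 2 — sample covariance matrix, S[i,j] = (1/(n-1)) · Σ_k (x_{k,i} - mean_i) · (x_{k,j} - mean_j), divisor n-1 = 3:
  S[U,U] = ((0.5)·(0.5) + (1.5)·(1.5) + (-2.5)·(-2.5) + (0.5)·(0.5)) / 3 = 9/3 = 3
  S[U,V] = ((0.5)·(3) + (1.5)·(-3) + (-2.5)·(0) + (0.5)·(0)) / 3 = -3/3 = -1
  S[V,V] = ((3)·(3) + (-3)·(-3) + (0)·(0) + (0)·(0)) / 3 = 18/3 = 6
  S = [[3, -1],
 [-1, 6]].

Step 3 — invert S. det(S) = 3·6 - (-1)² = 17.
  S^{-1} = (1/det) · [[d, -b], [-b, a]] = [[0.3529, 0.0588],
 [0.0588, 0.1765]].

Step 4 — quadratic form (x̄ - mu_0)^T · S^{-1} · (x̄ - mu_0):
  S^{-1} · (x̄ - mu_0) = (0.4118, -0.2647),
  (x̄ - mu_0)^T · [...] = (1.5)·(0.4118) + (-2)·(-0.2647) = 1.1471.

Step 5 — scale by n: T² = 4 · 1.1471 = 4.5882.

T² ≈ 4.5882


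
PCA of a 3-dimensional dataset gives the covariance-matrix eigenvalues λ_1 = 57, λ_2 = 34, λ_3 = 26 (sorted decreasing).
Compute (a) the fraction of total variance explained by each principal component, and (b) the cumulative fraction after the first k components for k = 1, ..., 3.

Step 1 — total variance = trace(Sigma) = Σ λ_i = 57 + 34 + 26 = 117.

Step 2 — fraction explained by component i = λ_i / Σ λ:
  PC1: 57/117 = 0.4872
  PC2: 34/117 = 0.2906
  PC3: 26/117 = 0.2222

Step 3 — cumulative fraction after k components = (λ_1 + ... + λ_k) / Σ λ:
  k = 1: 57/117 = 0.4872
  k = 2: (57 + 34)/117 = 91/117 = 0.7778
  k = 3: (57 + 34 + 26)/117 = 117/117 = 1

Summary (fraction, with percent):

explained: PC1 0.4872 (48.72%), PC2 0.2906 (29.06%), PC3 0.2222 (22.22%);  cumulative: 0.4872, 0.7778, 1


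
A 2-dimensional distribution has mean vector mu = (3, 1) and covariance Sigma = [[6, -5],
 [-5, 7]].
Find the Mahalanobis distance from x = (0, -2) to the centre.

Step 1 — centre the observation: (x - mu) = (-3, -3).

Step 2 — invert Sigma. det(Sigma) = 6·7 - (-5)² = 17.
  Sigma^{-1} = (1/det) · [[d, -b], [-b, a]] = [[0.4118, 0.2941],
 [0.2941, 0.3529]].

Step 3 — form the quadratic (x - mu)^T · Sigma^{-1} · (x - mu):
  Sigma^{-1} · (x - mu) = (-2.1176, -1.9412).
  (x - mu)^T · [Sigma^{-1} · (x - mu)] = (-3)·(-2.1176) + (-3)·(-1.9412) = 12.1765.

Step 4 — take square root: d = √(12.1765) ≈ 3.4895.

d(x, mu) = √(12.1765) ≈ 3.4895


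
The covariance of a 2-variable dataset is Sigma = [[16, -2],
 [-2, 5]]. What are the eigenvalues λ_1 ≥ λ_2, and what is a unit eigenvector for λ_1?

Step 1 — characteristic polynomial of 2×2 Sigma:
  det(Sigma - λI) = λ² - trace · λ + det = 0.
  trace = 16 + 5 = 21, det = 16·5 - (-2)² = 76.
Step 2 — discriminant:
  Δ = trace² - 4·det = 441 - 304 = 137.
Step 3 — eigenvalues:
  λ = (trace ± √Δ)/2 = (21 ± 11.7047)/2,
  λ_1 = 16.3523,  λ_2 = 4.6477.

Step 4 — unit eigenvector for λ_1: solve (Sigma - λ_1 I)v = 0. First row:
  (16 - 16.3523)·v_x + (-2)·v_y = 0, i.e. (-0.3523)·v_x + (-2)·v_y = 0,
  so v ∝ (b, λ_1 - a) = (-2, 0.3523); multiply by -1 so the first entry is positive: u = (2, -0.3523).
  ||u|| = √((2)² + (-0.3523)²) = √(4.1242) ≈ 2.0308,
  v_1 = u/||u|| ≈ (0.9848, -0.1735) (||v_1|| = 1).

λ_1 = 16.3523,  λ_2 = 4.6477;  v_1 ≈ (0.9848, -0.1735)


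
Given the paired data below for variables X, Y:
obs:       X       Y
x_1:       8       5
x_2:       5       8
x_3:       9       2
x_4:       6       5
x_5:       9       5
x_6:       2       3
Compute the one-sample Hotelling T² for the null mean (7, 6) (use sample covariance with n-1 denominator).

Step 1 — sample mean vector:
  mean(X) = (8 + 5 + 9 + 6 + 9 + 2) / 6 = 39/6 = 6.5
  mean(Y) = (5 + 8 + 2 + 5 + 5 + 3) / 6 = 28/6 = 4.6667
  x̄ = (6.5, 4.6667),  deviation x̄ - mu_0 = (6.5, 4.6667) - (7, 6) = (-0.5, -1.3333).

Step 2 — sample covariance matrix, S[i,j] = (1/(n-1)) · Σ_k (x_{k,i} - mean_i) · (x_{k,j} - mean_j), divisor n-1 = 5:
  S[X,X] = ((1.5)·(1.5) + (-1.5)·(-1.5) + (2.5)·(2.5) + (-0.5)·(-0.5) + (2.5)·(2.5) + (-4.5)·(-4.5)) / 5 = 37.5/5 = 7.5
  S[X,Y] = ((1.5)·(0.3333) + (-1.5)·(3.3333) + (2.5)·(-2.6667) + (-0.5)·(0.3333) + (2.5)·(0.3333) + (-4.5)·(-1.6667)) / 5 = -3/5 = -0.6
  S[Y,Y] = ((0.3333)·(0.3333) + (3.3333)·(3.3333) + (-2.6667)·(-2.6667) + (0.3333)·(0.3333) + (0.3333)·(0.3333) + (-1.6667)·(-1.6667)) / 5 = 21.3333/5 = 4.2667
  S = [[7.5, -0.6],
 [-0.6, 4.2667]].

Step 3 — invert S. det(S) = 7.5·4.2667 - (-0.6)² = 31.64.
  S^{-1} = (1/det) · [[d, -b], [-b, a]] = [[0.1349, 0.019],
 [0.019, 0.237]].

Step 4 — quadratic form (x̄ - mu_0)^T · S^{-1} · (x̄ - mu_0):
  S^{-1} · (x̄ - mu_0) = (-0.0927, -0.3255),
  (x̄ - mu_0)^T · [...] = (-0.5)·(-0.0927) + (-1.3333)·(-0.3255) = 0.4804.

Step 5 — scale by n: T² = 6 · 0.4804 = 2.8824.

T² ≈ 2.8824


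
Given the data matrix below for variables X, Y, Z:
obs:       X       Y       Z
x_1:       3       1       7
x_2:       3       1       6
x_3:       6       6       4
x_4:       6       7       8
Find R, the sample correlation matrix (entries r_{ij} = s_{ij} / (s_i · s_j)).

Step 1 — column means:
  mean(X) = (3 + 3 + 6 + 6) / 4 = 18/4 = 4.5
  mean(Y) = (1 + 1 + 6 + 7) / 4 = 15/4 = 3.75
  mean(Z) = (7 + 6 + 4 + 8) / 4 = 25/4 = 6.25

Step 2 — sample variances and covariances s[i,j] = (1/(n-1)) · Σ_k (x_{k,i} - mean_i) · (x_{k,j} - mean_j), with n-1 = 3:
  s[X,X] = ((-1.5)·(-1.5) + (-1.5)·(-1.5) + (1.5)·(1.5) + (1.5)·(1.5)) / 3 = 9/3 = 3
  s[X,Y] = ((-1.5)·(-2.75) + (-1.5)·(-2.75) + (1.5)·(2.25) + (1.5)·(3.25)) / 3 = 16.5/3 = 5.5
  s[X,Z] = ((-1.5)·(0.75) + (-1.5)·(-0.25) + (1.5)·(-2.25) + (1.5)·(1.75)) / 3 = -1.5/3 = -0.5
  s[Y,Y] = ((-2.75)·(-2.75) + (-2.75)·(-2.75) + (2.25)·(2.25) + (3.25)·(3.25)) / 3 = 30.75/3 = 10.25
  s[Y,Z] = ((-2.75)·(0.75) + (-2.75)·(-0.25) + (2.25)·(-2.25) + (3.25)·(1.75)) / 3 = -0.75/3 = -0.25
  s[Z,Z] = ((0.75)·(0.75) + (-0.25)·(-0.25) + (-2.25)·(-2.25) + (1.75)·(1.75)) / 3 = 8.75/3 = 2.9167
  Sample standard deviations s_i = √(s[i,i]):
  s(X) = √(3) = 1.7321
  s(Y) = √(10.25) = 3.2016
  s(Z) = √(2.9167) = 1.7078

Step 3 — r_{ij} = s_{ij} / (s_i · s_j):
  r[X,X] = 1 (diagonal).
  r[X,Y] = 5.5 / (1.7321 · 3.2016) = 5.5 / 5.5453 = 0.9918
  r[X,Z] = -0.5 / (1.7321 · 1.7078) = -0.5 / 2.958 = -0.169
  r[Y,Y] = 1 (diagonal).
  r[Y,Z] = -0.25 / (3.2016 · 1.7078) = -0.25 / 5.4677 = -0.0457
  r[Z,Z] = 1 (diagonal).

R is symmetric with unit diagonal. Assembling:

R = [[1, 0.9918, -0.169],
 [0.9918, 1, -0.0457],
 [-0.169, -0.0457, 1]]


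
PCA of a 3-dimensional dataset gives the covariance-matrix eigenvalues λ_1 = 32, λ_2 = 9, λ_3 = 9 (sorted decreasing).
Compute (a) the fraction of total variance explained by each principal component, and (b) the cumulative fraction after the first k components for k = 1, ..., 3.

Step 1 — total variance = trace(Sigma) = Σ λ_i = 32 + 9 + 9 = 50.

Step 2 — fraction explained by component i = λ_i / Σ λ:
  PC1: 32/50 = 0.64
  PC2: 9/50 = 0.18
  PC3: 9/50 = 0.18

Step 3 — cumulative fraction after k components = (λ_1 + ... + λ_k) / Σ λ:
  k = 1: 32/50 = 0.64
  k = 2: (32 + 9)/50 = 41/50 = 0.82
  k = 3: (32 + 9 + 9)/50 = 50/50 = 1

Summary (fraction, with percent):

explained: PC1 0.64 (64%), PC2 0.18 (18%), PC3 0.18 (18%);  cumulative: 0.64, 0.82, 1


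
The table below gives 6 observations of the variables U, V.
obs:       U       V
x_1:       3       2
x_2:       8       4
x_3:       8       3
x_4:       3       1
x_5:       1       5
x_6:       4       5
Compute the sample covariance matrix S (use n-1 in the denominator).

Step 1 — column means:
  mean(U) = (3 + 8 + 8 + 3 + 1 + 4) / 6 = 27/6 = 4.5
  mean(V) = (2 + 4 + 3 + 1 + 5 + 5) / 6 = 20/6 = 3.3333

Step 2 — sample covariance S[i,j] = (1/(n-1)) · Σ_k (x_{k,i} - mean_i) · (x_{k,j} - mean_j), with n-1 = 5.
  S[U,U] = ((-1.5)·(-1.5) + (3.5)·(3.5) + (3.5)·(3.5) + (-1.5)·(-1.5) + (-3.5)·(-3.5) + (-0.5)·(-0.5)) / 5 = 41.5/5 = 8.3
  S[U,V] = ((-1.5)·(-1.3333) + (3.5)·(0.6667) + (3.5)·(-0.3333) + (-1.5)·(-2.3333) + (-3.5)·(1.6667) + (-0.5)·(1.6667)) / 5 = 0/5 = 0
  S[V,V] = ((-1.3333)·(-1.3333) + (0.6667)·(0.6667) + (-0.3333)·(-0.3333) + (-2.3333)·(-2.3333) + (1.6667)·(1.6667) + (1.6667)·(1.6667)) / 5 = 13.3333/5 = 2.6667

S is symmetric (S[j,i] = S[i,j]). Assembling:

S = [[8.3, 0],
 [0, 2.6667]]


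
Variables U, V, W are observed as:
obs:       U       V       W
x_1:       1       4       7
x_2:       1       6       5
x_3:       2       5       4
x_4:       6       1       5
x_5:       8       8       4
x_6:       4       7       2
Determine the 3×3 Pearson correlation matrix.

Step 1 — column means:
  mean(U) = (1 + 1 + 2 + 6 + 8 + 4) / 6 = 22/6 = 3.6667
  mean(V) = (4 + 6 + 5 + 1 + 8 + 7) / 6 = 31/6 = 5.1667
  mean(W) = (7 + 5 + 4 + 5 + 4 + 2) / 6 = 27/6 = 4.5

Step 2 — sample variances and covariances s[i,j] = (1/(n-1)) · Σ_k (x_{k,i} - mean_i) · (x_{k,j} - mean_j), with n-1 = 5:
  s[U,U] = ((-2.6667)·(-2.6667) + (-2.6667)·(-2.6667) + (-1.6667)·(-1.6667) + (2.3333)·(2.3333) + (4.3333)·(4.3333) + (0.3333)·(0.3333)) / 5 = 41.3333/5 = 8.2667
  s[U,V] = ((-2.6667)·(-1.1667) + (-2.6667)·(0.8333) + (-1.6667)·(-0.1667) + (2.3333)·(-4.1667) + (4.3333)·(2.8333) + (0.3333)·(1.8333)) / 5 = 4.3333/5 = 0.8667
  s[U,W] = ((-2.6667)·(2.5) + (-2.6667)·(0.5) + (-1.6667)·(-0.5) + (2.3333)·(0.5) + (4.3333)·(-0.5) + (0.3333)·(-2.5)) / 5 = -9/5 = -1.8
  s[V,V] = ((-1.1667)·(-1.1667) + (0.8333)·(0.8333) + (-0.1667)·(-0.1667) + (-4.1667)·(-4.1667) + (2.8333)·(2.8333) + (1.8333)·(1.8333)) / 5 = 30.8333/5 = 6.1667
  s[V,W] = ((-1.1667)·(2.5) + (0.8333)·(0.5) + (-0.1667)·(-0.5) + (-4.1667)·(0.5) + (2.8333)·(-0.5) + (1.8333)·(-2.5)) / 5 = -10.5/5 = -2.1
  s[W,W] = ((2.5)·(2.5) + (0.5)·(0.5) + (-0.5)·(-0.5) + (0.5)·(0.5) + (-0.5)·(-0.5) + (-2.5)·(-2.5)) / 5 = 13.5/5 = 2.7
  Sample standard deviations s_i = √(s[i,i]):
  s(U) = √(8.2667) = 2.8752
  s(V) = √(6.1667) = 2.4833
  s(W) = √(2.7) = 1.6432

Step 3 — r_{ij} = s_{ij} / (s_i · s_j):
  r[U,U] = 1 (diagonal).
  r[U,V] = 0.8667 / (2.8752 · 2.4833) = 0.8667 / 7.1399 = 0.1214
  r[U,W] = -1.8 / (2.8752 · 1.6432) = -1.8 / 4.7244 = -0.381
  r[V,V] = 1 (diagonal).
  r[V,W] = -2.1 / (2.4833 · 1.6432) = -2.1 / 4.0804 = -0.5147
  r[W,W] = 1 (diagonal).

R is symmetric with unit diagonal. Assembling:

R = [[1, 0.1214, -0.381],
 [0.1214, 1, -0.5147],
 [-0.381, -0.5147, 1]]


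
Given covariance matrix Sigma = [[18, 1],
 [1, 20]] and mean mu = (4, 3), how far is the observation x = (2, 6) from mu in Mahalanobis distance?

Step 1 — centre the observation: (x - mu) = (-2, 3).

Step 2 — invert Sigma. det(Sigma) = 18·20 - (1)² = 359.
  Sigma^{-1} = (1/det) · [[d, -b], [-b, a]] = [[0.0557, -0.0028],
 [-0.0028, 0.0501]].

Step 3 — form the quadratic (x - mu)^T · Sigma^{-1} · (x - mu):
  Sigma^{-1} · (x - mu) = (-0.1198, 0.156).
  (x - mu)^T · [Sigma^{-1} · (x - mu)] = (-2)·(-0.1198) + (3)·(0.156) = 0.7075.

Step 4 — take square root: d = √(0.7075) ≈ 0.8411.

d(x, mu) = √(0.7075) ≈ 0.8411


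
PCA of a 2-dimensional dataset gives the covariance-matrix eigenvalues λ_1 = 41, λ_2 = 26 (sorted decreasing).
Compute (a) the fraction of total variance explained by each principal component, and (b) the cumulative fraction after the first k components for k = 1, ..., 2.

Step 1 — total variance = trace(Sigma) = Σ λ_i = 41 + 26 = 67.

Step 2 — fraction explained by component i = λ_i / Σ λ:
  PC1: 41/67 = 0.6119
  PC2: 26/67 = 0.3881

Step 3 — cumulative fraction after k components = (λ_1 + ... + λ_k) / Σ λ:
  k = 1: 41/67 = 0.6119
  k = 2: (41 + 26)/67 = 67/67 = 1

Summary (fraction, with percent):

explained: PC1 0.6119 (61.19%), PC2 0.3881 (38.81%);  cumulative: 0.6119, 1


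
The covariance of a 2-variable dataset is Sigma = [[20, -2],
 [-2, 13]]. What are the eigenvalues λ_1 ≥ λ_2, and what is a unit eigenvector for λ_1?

Step 1 — characteristic polynomial of 2×2 Sigma:
  det(Sigma - λI) = λ² - trace · λ + det = 0.
  trace = 20 + 13 = 33, det = 20·13 - (-2)² = 256.
Step 2 — discriminant:
  Δ = trace² - 4·det = 1089 - 1024 = 65.
Step 3 — eigenvalues:
  λ = (trace ± √Δ)/2 = (33 ± 8.0623)/2,
  λ_1 = 20.5311,  λ_2 = 12.4689.

Step 4 — unit eigenvector for λ_1: solve (Sigma - λ_1 I)v = 0. First row:
  (20 - 20.5311)·v_x + (-2)·v_y = 0, i.e. (-0.5311)·v_x + (-2)·v_y = 0,
  so v ∝ (b, λ_1 - a) = (-2, 0.5311); multiply by -1 so the first entry is positive: u = (2, -0.5311).
  ||u|| = √((2)² + (-0.5311)²) = √(4.2821) ≈ 2.0693,
  v_1 = u/||u|| ≈ (0.9665, -0.2567) (||v_1|| = 1).

λ_1 = 20.5311,  λ_2 = 12.4689;  v_1 ≈ (0.9665, -0.2567)


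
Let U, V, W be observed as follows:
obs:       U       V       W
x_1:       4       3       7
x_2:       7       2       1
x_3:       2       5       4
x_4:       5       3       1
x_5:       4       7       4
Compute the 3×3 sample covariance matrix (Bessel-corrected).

Step 1 — column means:
  mean(U) = (4 + 7 + 2 + 5 + 4) / 5 = 22/5 = 4.4
  mean(V) = (3 + 2 + 5 + 3 + 7) / 5 = 20/5 = 4
  mean(W) = (7 + 1 + 4 + 1 + 4) / 5 = 17/5 = 3.4

Step 2 — sample covariance S[i,j] = (1/(n-1)) · Σ_k (x_{k,i} - mean_i) · (x_{k,j} - mean_j), with n-1 = 4.
  S[U,U] = ((-0.4)·(-0.4) + (2.6)·(2.6) + (-2.4)·(-2.4) + (0.6)·(0.6) + (-0.4)·(-0.4)) / 4 = 13.2/4 = 3.3
  S[U,V] = ((-0.4)·(-1) + (2.6)·(-2) + (-2.4)·(1) + (0.6)·(-1) + (-0.4)·(3)) / 4 = -9/4 = -2.25
  S[U,W] = ((-0.4)·(3.6) + (2.6)·(-2.4) + (-2.4)·(0.6) + (0.6)·(-2.4) + (-0.4)·(0.6)) / 4 = -10.8/4 = -2.7
  S[V,V] = ((-1)·(-1) + (-2)·(-2) + (1)·(1) + (-1)·(-1) + (3)·(3)) / 4 = 16/4 = 4
  S[V,W] = ((-1)·(3.6) + (-2)·(-2.4) + (1)·(0.6) + (-1)·(-2.4) + (3)·(0.6)) / 4 = 6/4 = 1.5
  S[W,W] = ((3.6)·(3.6) + (-2.4)·(-2.4) + (0.6)·(0.6) + (-2.4)·(-2.4) + (0.6)·(0.6)) / 4 = 25.2/4 = 6.3

S is symmetric (S[j,i] = S[i,j]). Assembling:

S = [[3.3, -2.25, -2.7],
 [-2.25, 4, 1.5],
 [-2.7, 1.5, 6.3]]


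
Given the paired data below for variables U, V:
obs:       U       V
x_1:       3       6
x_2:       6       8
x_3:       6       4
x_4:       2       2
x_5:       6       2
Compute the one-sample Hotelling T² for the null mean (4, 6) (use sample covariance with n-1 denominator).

Step 1 — sample mean vector:
  mean(U) = (3 + 6 + 6 + 2 + 6) / 5 = 23/5 = 4.6
  mean(V) = (6 + 8 + 4 + 2 + 2) / 5 = 22/5 = 4.4
  x̄ = (4.6, 4.4),  deviation x̄ - mu_0 = (4.6, 4.4) - (4, 6) = (0.6, -1.6).

Step 2 — sample covariance matrix, S[i,j] = (1/(n-1)) · Σ_k (x_{k,i} - mean_i) · (x_{k,j} - mean_j), divisor n-1 = 4:
  S[U,U] = ((-1.6)·(-1.6) + (1.4)·(1.4) + (1.4)·(1.4) + (-2.6)·(-2.6) + (1.4)·(1.4)) / 4 = 15.2/4 = 3.8
  S[U,V] = ((-1.6)·(1.6) + (1.4)·(3.6) + (1.4)·(-0.4) + (-2.6)·(-2.4) + (1.4)·(-2.4)) / 4 = 4.8/4 = 1.2
  S[V,V] = ((1.6)·(1.6) + (3.6)·(3.6) + (-0.4)·(-0.4) + (-2.4)·(-2.4) + (-2.4)·(-2.4)) / 4 = 27.2/4 = 6.8
  S = [[3.8, 1.2],
 [1.2, 6.8]].

Step 3 — invert S. det(S) = 3.8·6.8 - (1.2)² = 24.4.
  S^{-1} = (1/det) · [[d, -b], [-b, a]] = [[0.2787, -0.0492],
 [-0.0492, 0.1557]].

Step 4 — quadratic form (x̄ - mu_0)^T · S^{-1} · (x̄ - mu_0):
  S^{-1} · (x̄ - mu_0) = (0.2459, -0.2787),
  (x̄ - mu_0)^T · [...] = (0.6)·(0.2459) + (-1.6)·(-0.2787) = 0.5934.

Step 5 — scale by n: T² = 5 · 0.5934 = 2.9672.

T² ≈ 2.9672


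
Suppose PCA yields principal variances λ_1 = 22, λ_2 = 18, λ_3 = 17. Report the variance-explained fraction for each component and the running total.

Step 1 — total variance = trace(Sigma) = Σ λ_i = 22 + 18 + 17 = 57.

Step 2 — fraction explained by component i = λ_i / Σ λ:
  PC1: 22/57 = 0.386
  PC2: 18/57 = 0.3158
  PC3: 17/57 = 0.2982

Step 3 — cumulative fraction after k components = (λ_1 + ... + λ_k) / Σ λ:
  k = 1: 22/57 = 0.386
  k = 2: (22 + 18)/57 = 40/57 = 0.7018
  k = 3: (22 + 18 + 17)/57 = 57/57 = 1

Summary (fraction, with percent):

explained: PC1 0.386 (38.6%), PC2 0.3158 (31.58%), PC3 0.2982 (29.82%);  cumulative: 0.386, 0.7018, 1


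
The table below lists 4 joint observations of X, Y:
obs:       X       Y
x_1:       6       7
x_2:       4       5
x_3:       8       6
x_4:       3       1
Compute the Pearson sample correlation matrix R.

Step 1 — column means:
  mean(X) = (6 + 4 + 8 + 3) / 4 = 21/4 = 5.25
  mean(Y) = (7 + 5 + 6 + 1) / 4 = 19/4 = 4.75

Step 2 — sample variances and covariances s[i,j] = (1/(n-1)) · Σ_k (x_{k,i} - mean_i) · (x_{k,j} - mean_j), with n-1 = 3:
  s[X,X] = ((0.75)·(0.75) + (-1.25)·(-1.25) + (2.75)·(2.75) + (-2.25)·(-2.25)) / 3 = 14.75/3 = 4.9167
  s[X,Y] = ((0.75)·(2.25) + (-1.25)·(0.25) + (2.75)·(1.25) + (-2.25)·(-3.75)) / 3 = 13.25/3 = 4.4167
  s[Y,Y] = ((2.25)·(2.25) + (0.25)·(0.25) + (1.25)·(1.25) + (-3.75)·(-3.75)) / 3 = 20.75/3 = 6.9167
  Sample standard deviations s_i = √(s[i,i]):
  s(X) = √(4.9167) = 2.2174
  s(Y) = √(6.9167) = 2.63

Step 3 — r_{ij} = s_{ij} / (s_i · s_j):
  r[X,X] = 1 (diagonal).
  r[X,Y] = 4.4167 / (2.2174 · 2.63) = 4.4167 / 5.8315 = 0.7574
  r[Y,Y] = 1 (diagonal).

R is symmetric with unit diagonal. Assembling:

R = [[1, 0.7574],
 [0.7574, 1]]


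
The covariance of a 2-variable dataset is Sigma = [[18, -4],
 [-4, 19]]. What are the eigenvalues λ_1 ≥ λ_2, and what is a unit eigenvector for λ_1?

Step 1 — characteristic polynomial of 2×2 Sigma:
  det(Sigma - λI) = λ² - trace · λ + det = 0.
  trace = 18 + 19 = 37, det = 18·19 - (-4)² = 326.
Step 2 — discriminant:
  Δ = trace² - 4·det = 1369 - 1304 = 65.
Step 3 — eigenvalues:
  λ = (trace ± √Δ)/2 = (37 ± 8.0623)/2,
  λ_1 = 22.5311,  λ_2 = 14.4689.

Step 4 — unit eigenvector for λ_1: solve (Sigma - λ_1 I)v = 0. First row:
  (18 - 22.5311)·v_x + (-4)·v_y = 0, i.e. (-4.5311)·v_x + (-4)·v_y = 0,
  so v ∝ (b, λ_1 - a) = (-4, 4.5311); multiply by -1 so the first entry is positive: u = (4, -4.5311).
  ||u|| = √((4)² + (-4.5311)²) = √(36.5311) ≈ 6.0441,
  v_1 = u/||u|| ≈ (0.6618, -0.7497) (||v_1|| = 1).

λ_1 = 22.5311,  λ_2 = 14.4689;  v_1 ≈ (0.6618, -0.7497)


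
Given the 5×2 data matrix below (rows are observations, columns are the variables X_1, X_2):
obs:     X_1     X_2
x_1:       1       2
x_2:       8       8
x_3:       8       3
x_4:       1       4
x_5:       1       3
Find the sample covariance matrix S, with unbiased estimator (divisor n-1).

Step 1 — column means:
  mean(X_1) = (1 + 8 + 8 + 1 + 1) / 5 = 19/5 = 3.8
  mean(X_2) = (2 + 8 + 3 + 4 + 3) / 5 = 20/5 = 4

Step 2 — sample covariance S[i,j] = (1/(n-1)) · Σ_k (x_{k,i} - mean_i) · (x_{k,j} - mean_j), with n-1 = 4.
  S[X_1,X_1] = ((-2.8)·(-2.8) + (4.2)·(4.2) + (4.2)·(4.2) + (-2.8)·(-2.8) + (-2.8)·(-2.8)) / 4 = 58.8/4 = 14.7
  S[X_1,X_2] = ((-2.8)·(-2) + (4.2)·(4) + (4.2)·(-1) + (-2.8)·(0) + (-2.8)·(-1)) / 4 = 21/4 = 5.25
  S[X_2,X_2] = ((-2)·(-2) + (4)·(4) + (-1)·(-1) + (0)·(0) + (-1)·(-1)) / 4 = 22/4 = 5.5

S is symmetric (S[j,i] = S[i,j]). Assembling:

S = [[14.7, 5.25],
 [5.25, 5.5]]


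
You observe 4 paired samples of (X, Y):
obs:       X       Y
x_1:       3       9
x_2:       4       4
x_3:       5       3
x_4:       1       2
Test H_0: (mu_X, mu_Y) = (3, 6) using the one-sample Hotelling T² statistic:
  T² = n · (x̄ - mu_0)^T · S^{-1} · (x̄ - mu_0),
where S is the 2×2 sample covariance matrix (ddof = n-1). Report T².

Step 1 — sample mean vector:
  mean(X) = (3 + 4 + 5 + 1) / 4 = 13/4 = 3.25
  mean(Y) = (9 + 4 + 3 + 2) / 4 = 18/4 = 4.5
  x̄ = (3.25, 4.5),  deviation x̄ - mu_0 = (3.25, 4.5) - (3, 6) = (0.25, -1.5).

Step 2 — sample covariance matrix, S[i,j] = (1/(n-1)) · Σ_k (x_{k,i} - mean_i) · (x_{k,j} - mean_j), divisor n-1 = 3:
  S[X,X] = ((-0.25)·(-0.25) + (0.75)·(0.75) + (1.75)·(1.75) + (-2.25)·(-2.25)) / 3 = 8.75/3 = 2.9167
  S[X,Y] = ((-0.25)·(4.5) + (0.75)·(-0.5) + (1.75)·(-1.5) + (-2.25)·(-2.5)) / 3 = 1.5/3 = 0.5
  S[Y,Y] = ((4.5)·(4.5) + (-0.5)·(-0.5) + (-1.5)·(-1.5) + (-2.5)·(-2.5)) / 3 = 29/3 = 9.6667
  S = [[2.9167, 0.5],
 [0.5, 9.6667]].

Step 3 — invert S. det(S) = 2.9167·9.6667 - (0.5)² = 27.9444.
  S^{-1} = (1/det) · [[d, -b], [-b, a]] = [[0.3459, -0.0179],
 [-0.0179, 0.1044]].

Step 4 — quadratic form (x̄ - mu_0)^T · S^{-1} · (x̄ - mu_0):
  S^{-1} · (x̄ - mu_0) = (0.1133, -0.161),
  (x̄ - mu_0)^T · [...] = (0.25)·(0.1133) + (-1.5)·(-0.161) = 0.2699.

Step 5 — scale by n: T² = 4 · 0.2699 = 1.0795.

T² ≈ 1.0795


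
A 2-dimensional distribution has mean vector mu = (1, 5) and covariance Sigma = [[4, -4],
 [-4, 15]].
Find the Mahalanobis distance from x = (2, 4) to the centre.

Step 1 — centre the observation: (x - mu) = (1, -1).

Step 2 — invert Sigma. det(Sigma) = 4·15 - (-4)² = 44.
  Sigma^{-1} = (1/det) · [[d, -b], [-b, a]] = [[0.3409, 0.0909],
 [0.0909, 0.0909]].

Step 3 — form the quadratic (x - mu)^T · Sigma^{-1} · (x - mu):
  Sigma^{-1} · (x - mu) = (0.25, 0).
  (x - mu)^T · [Sigma^{-1} · (x - mu)] = (1)·(0.25) + (-1)·(0) = 0.25.

Step 4 — take square root: d = √(0.25) ≈ 0.5.

d(x, mu) = √(0.25) ≈ 0.5


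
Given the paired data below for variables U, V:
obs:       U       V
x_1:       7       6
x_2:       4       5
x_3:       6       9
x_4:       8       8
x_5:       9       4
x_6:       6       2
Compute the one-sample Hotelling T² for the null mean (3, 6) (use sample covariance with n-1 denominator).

Step 1 — sample mean vector:
  mean(U) = (7 + 4 + 6 + 8 + 9 + 6) / 6 = 40/6 = 6.6667
  mean(V) = (6 + 5 + 9 + 8 + 4 + 2) / 6 = 34/6 = 5.6667
  x̄ = (6.6667, 5.6667),  deviation x̄ - mu_0 = (6.6667, 5.6667) - (3, 6) = (3.6667, -0.3333).

Step 2 — sample covariance matrix, S[i,j] = (1/(n-1)) · Σ_k (x_{k,i} - mean_i) · (x_{k,j} - mean_j), divisor n-1 = 5:
  S[U,U] = ((0.3333)·(0.3333) + (-2.6667)·(-2.6667) + (-0.6667)·(-0.6667) + (1.3333)·(1.3333) + (2.3333)·(2.3333) + (-0.6667)·(-0.6667)) / 5 = 15.3333/5 = 3.0667
  S[U,V] = ((0.3333)·(0.3333) + (-2.6667)·(-0.6667) + (-0.6667)·(3.3333) + (1.3333)·(2.3333) + (2.3333)·(-1.6667) + (-0.6667)·(-3.6667)) / 5 = 1.3333/5 = 0.2667
  S[V,V] = ((0.3333)·(0.3333) + (-0.6667)·(-0.6667) + (3.3333)·(3.3333) + (2.3333)·(2.3333) + (-1.6667)·(-1.6667) + (-3.6667)·(-3.6667)) / 5 = 33.3333/5 = 6.6667
  S = [[3.0667, 0.2667],
 [0.2667, 6.6667]].

Step 3 — invert S. det(S) = 3.0667·6.6667 - (0.2667)² = 20.3733.
  S^{-1} = (1/det) · [[d, -b], [-b, a]] = [[0.3272, -0.0131],
 [-0.0131, 0.1505]].

Step 4 — quadratic form (x̄ - mu_0)^T · S^{-1} · (x̄ - mu_0):
  S^{-1} · (x̄ - mu_0) = (1.2042, -0.0982),
  (x̄ - mu_0)^T · [...] = (3.6667)·(1.2042) + (-0.3333)·(-0.0982) = 4.4481.

Step 5 — scale by n: T² = 6 · 4.4481 = 26.6885.

T² ≈ 26.6885


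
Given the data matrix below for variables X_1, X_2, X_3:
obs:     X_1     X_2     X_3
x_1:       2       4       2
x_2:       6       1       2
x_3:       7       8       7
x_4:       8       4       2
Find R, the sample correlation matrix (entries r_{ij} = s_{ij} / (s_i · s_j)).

Step 1 — column means:
  mean(X_1) = (2 + 6 + 7 + 8) / 4 = 23/4 = 5.75
  mean(X_2) = (4 + 1 + 8 + 4) / 4 = 17/4 = 4.25
  mean(X_3) = (2 + 2 + 7 + 2) / 4 = 13/4 = 3.25

Step 2 — sample variances and covariances s[i,j] = (1/(n-1)) · Σ_k (x_{k,i} - mean_i) · (x_{k,j} - mean_j), with n-1 = 3:
  s[X_1,X_1] = ((-3.75)·(-3.75) + (0.25)·(0.25) + (1.25)·(1.25) + (2.25)·(2.25)) / 3 = 20.75/3 = 6.9167
  s[X_1,X_2] = ((-3.75)·(-0.25) + (0.25)·(-3.25) + (1.25)·(3.75) + (2.25)·(-0.25)) / 3 = 4.25/3 = 1.4167
  s[X_1,X_3] = ((-3.75)·(-1.25) + (0.25)·(-1.25) + (1.25)·(3.75) + (2.25)·(-1.25)) / 3 = 6.25/3 = 2.0833
  s[X_2,X_2] = ((-0.25)·(-0.25) + (-3.25)·(-3.25) + (3.75)·(3.75) + (-0.25)·(-0.25)) / 3 = 24.75/3 = 8.25
  s[X_2,X_3] = ((-0.25)·(-1.25) + (-3.25)·(-1.25) + (3.75)·(3.75) + (-0.25)·(-1.25)) / 3 = 18.75/3 = 6.25
  s[X_3,X_3] = ((-1.25)·(-1.25) + (-1.25)·(-1.25) + (3.75)·(3.75) + (-1.25)·(-1.25)) / 3 = 18.75/3 = 6.25
  Sample standard deviations s_i = √(s[i,i]):
  s(X_1) = √(6.9167) = 2.63
  s(X_2) = √(8.25) = 2.8723
  s(X_3) = √(6.25) = 2.5

Step 3 — r_{ij} = s_{ij} / (s_i · s_j):
  r[X_1,X_1] = 1 (diagonal).
  r[X_1,X_2] = 1.4167 / (2.63 · 2.8723) = 1.4167 / 7.554 = 0.1875
  r[X_1,X_3] = 2.0833 / (2.63 · 2.5) = 2.0833 / 6.5749 = 0.3169
  r[X_2,X_2] = 1 (diagonal).
  r[X_2,X_3] = 6.25 / (2.8723 · 2.5) = 6.25 / 7.1807 = 0.8704
  r[X_3,X_3] = 1 (diagonal).

R is symmetric with unit diagonal. Assembling:

R = [[1, 0.1875, 0.3169],
 [0.1875, 1, 0.8704],
 [0.3169, 0.8704, 1]]


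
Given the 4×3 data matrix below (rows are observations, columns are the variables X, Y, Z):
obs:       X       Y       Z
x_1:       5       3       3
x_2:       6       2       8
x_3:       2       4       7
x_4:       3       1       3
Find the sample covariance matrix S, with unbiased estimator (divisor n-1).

Step 1 — column means:
  mean(X) = (5 + 6 + 2 + 3) / 4 = 16/4 = 4
  mean(Y) = (3 + 2 + 4 + 1) / 4 = 10/4 = 2.5
  mean(Z) = (3 + 8 + 7 + 3) / 4 = 21/4 = 5.25

Step 2 — sample covariance S[i,j] = (1/(n-1)) · Σ_k (x_{k,i} - mean_i) · (x_{k,j} - mean_j), with n-1 = 3.
  S[X,X] = ((1)·(1) + (2)·(2) + (-2)·(-2) + (-1)·(-1)) / 3 = 10/3 = 3.3333
  S[X,Y] = ((1)·(0.5) + (2)·(-0.5) + (-2)·(1.5) + (-1)·(-1.5)) / 3 = -2/3 = -0.6667
  S[X,Z] = ((1)·(-2.25) + (2)·(2.75) + (-2)·(1.75) + (-1)·(-2.25)) / 3 = 2/3 = 0.6667
  S[Y,Y] = ((0.5)·(0.5) + (-0.5)·(-0.5) + (1.5)·(1.5) + (-1.5)·(-1.5)) / 3 = 5/3 = 1.6667
  S[Y,Z] = ((0.5)·(-2.25) + (-0.5)·(2.75) + (1.5)·(1.75) + (-1.5)·(-2.25)) / 3 = 3.5/3 = 1.1667
  S[Z,Z] = ((-2.25)·(-2.25) + (2.75)·(2.75) + (1.75)·(1.75) + (-2.25)·(-2.25)) / 3 = 20.75/3 = 6.9167

S is symmetric (S[j,i] = S[i,j]). Assembling:

S = [[3.3333, -0.6667, 0.6667],
 [-0.6667, 1.6667, 1.1667],
 [0.6667, 1.1667, 6.9167]]


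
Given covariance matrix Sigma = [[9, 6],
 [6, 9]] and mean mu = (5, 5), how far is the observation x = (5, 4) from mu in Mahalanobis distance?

Step 1 — centre the observation: (x - mu) = (0, -1).

Step 2 — invert Sigma. det(Sigma) = 9·9 - (6)² = 45.
  Sigma^{-1} = (1/det) · [[d, -b], [-b, a]] = [[0.2, -0.1333],
 [-0.1333, 0.2]].

Step 3 — form the quadratic (x - mu)^T · Sigma^{-1} · (x - mu):
  Sigma^{-1} · (x - mu) = (0.1333, -0.2).
  (x - mu)^T · [Sigma^{-1} · (x - mu)] = (0)·(0.1333) + (-1)·(-0.2) = 0.2.

Step 4 — take square root: d = √(0.2) ≈ 0.4472.

d(x, mu) = √(0.2) ≈ 0.4472


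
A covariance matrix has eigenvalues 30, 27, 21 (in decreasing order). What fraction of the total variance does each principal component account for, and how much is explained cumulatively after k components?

Step 1 — total variance = trace(Sigma) = Σ λ_i = 30 + 27 + 21 = 78.

Step 2 — fraction explained by component i = λ_i / Σ λ:
  PC1: 30/78 = 0.3846
  PC2: 27/78 = 0.3462
  PC3: 21/78 = 0.2692

Step 3 — cumulative fraction after k components = (λ_1 + ... + λ_k) / Σ λ:
  k = 1: 30/78 = 0.3846
  k = 2: (30 + 27)/78 = 57/78 = 0.7308
  k = 3: (30 + 27 + 21)/78 = 78/78 = 1

Summary (fraction, with percent):

explained: PC1 0.3846 (38.46%), PC2 0.3462 (34.62%), PC3 0.2692 (26.92%);  cumulative: 0.3846, 0.7308, 1


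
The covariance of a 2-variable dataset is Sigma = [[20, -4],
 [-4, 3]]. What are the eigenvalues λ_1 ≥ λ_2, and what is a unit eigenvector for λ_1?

Step 1 — characteristic polynomial of 2×2 Sigma:
  det(Sigma - λI) = λ² - trace · λ + det = 0.
  trace = 20 + 3 = 23, det = 20·3 - (-4)² = 44.
Step 2 — discriminant:
  Δ = trace² - 4·det = 529 - 176 = 353.
Step 3 — eigenvalues:
  λ = (trace ± √Δ)/2 = (23 ± 18.7883)/2,
  λ_1 = 20.8941,  λ_2 = 2.1059.

Step 4 — unit eigenvector for λ_1: solve (Sigma - λ_1 I)v = 0. First row:
  (20 - 20.8941)·v_x + (-4)·v_y = 0, i.e. (-0.8941)·v_x + (-4)·v_y = 0,
  so v ∝ (b, λ_1 - a) = (-4, 0.8941); multiply by -1 so the first entry is positive: u = (4, -0.8941).
  ||u|| = √((4)² + (-0.8941)²) = √(16.7995) ≈ 4.0987,
  v_1 = u/||u|| ≈ (0.9759, -0.2182) (||v_1|| = 1).

λ_1 = 20.8941,  λ_2 = 2.1059;  v_1 ≈ (0.9759, -0.2182)


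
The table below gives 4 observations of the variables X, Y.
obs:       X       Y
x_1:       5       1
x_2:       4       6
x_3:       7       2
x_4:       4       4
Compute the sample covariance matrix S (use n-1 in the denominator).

Step 1 — column means:
  mean(X) = (5 + 4 + 7 + 4) / 4 = 20/4 = 5
  mean(Y) = (1 + 6 + 2 + 4) / 4 = 13/4 = 3.25

Step 2 — sample covariance S[i,j] = (1/(n-1)) · Σ_k (x_{k,i} - mean_i) · (x_{k,j} - mean_j), with n-1 = 3.
  S[X,X] = ((0)·(0) + (-1)·(-1) + (2)·(2) + (-1)·(-1)) / 3 = 6/3 = 2
  S[X,Y] = ((0)·(-2.25) + (-1)·(2.75) + (2)·(-1.25) + (-1)·(0.75)) / 3 = -6/3 = -2
  S[Y,Y] = ((-2.25)·(-2.25) + (2.75)·(2.75) + (-1.25)·(-1.25) + (0.75)·(0.75)) / 3 = 14.75/3 = 4.9167

S is symmetric (S[j,i] = S[i,j]). Assembling:

S = [[2, -2],
 [-2, 4.9167]]


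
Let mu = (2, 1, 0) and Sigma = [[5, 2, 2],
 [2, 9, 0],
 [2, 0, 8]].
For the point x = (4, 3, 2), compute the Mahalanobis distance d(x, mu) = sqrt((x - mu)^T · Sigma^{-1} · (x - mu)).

Step 1 — centre the observation: (x - mu) = (2, 2, 2).

Step 2 — invert Sigma (cofactor / det for 3×3, or solve directly):
  Sigma^{-1} = [[0.2466, -0.0548, -0.0616],
 [-0.0548, 0.1233, 0.0137],
 [-0.0616, 0.0137, 0.1404]].

Step 3 — form the quadratic (x - mu)^T · Sigma^{-1} · (x - mu):
  Sigma^{-1} · (x - mu) = (0.2603, 0.1644, 0.1849).
  (x - mu)^T · [Sigma^{-1} · (x - mu)] = (2)·(0.2603) + (2)·(0.1644) + (2)·(0.1849) = 1.2192.

Step 4 — take square root: d = √(1.2192) ≈ 1.1042.

d(x, mu) = √(1.2192) ≈ 1.1042


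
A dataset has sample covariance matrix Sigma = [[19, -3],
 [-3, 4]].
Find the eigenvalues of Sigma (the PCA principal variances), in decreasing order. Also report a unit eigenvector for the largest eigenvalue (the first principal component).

Step 1 — characteristic polynomial of 2×2 Sigma:
  det(Sigma - λI) = λ² - trace · λ + det = 0.
  trace = 19 + 4 = 23, det = 19·4 - (-3)² = 67.
Step 2 — discriminant:
  Δ = trace² - 4·det = 529 - 268 = 261.
Step 3 — eigenvalues:
  λ = (trace ± √Δ)/2 = (23 ± 16.1555)/2,
  λ_1 = 19.5777,  λ_2 = 3.4223.

Step 4 — unit eigenvector for λ_1: solve (Sigma - λ_1 I)v = 0. First row:
  (19 - 19.5777)·v_x + (-3)·v_y = 0, i.e. (-0.5777)·v_x + (-3)·v_y = 0,
  so v ∝ (b, λ_1 - a) = (-3, 0.5777); multiply by -1 so the first entry is positive: u = (3, -0.5777).
  ||u|| = √((3)² + (-0.5777)²) = √(9.3338) ≈ 3.0551,
  v_1 = u/||u|| ≈ (0.982, -0.1891) (||v_1|| = 1).

λ_1 = 19.5777,  λ_2 = 3.4223;  v_1 ≈ (0.982, -0.1891)


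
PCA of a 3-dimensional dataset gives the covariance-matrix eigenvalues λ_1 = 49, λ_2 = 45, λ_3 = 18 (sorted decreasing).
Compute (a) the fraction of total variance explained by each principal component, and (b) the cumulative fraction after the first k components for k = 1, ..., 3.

Step 1 — total variance = trace(Sigma) = Σ λ_i = 49 + 45 + 18 = 112.

Step 2 — fraction explained by component i = λ_i / Σ λ:
  PC1: 49/112 = 0.4375
  PC2: 45/112 = 0.4018
  PC3: 18/112 = 0.1607

Step 3 — cumulative fraction after k components = (λ_1 + ... + λ_k) / Σ λ:
  k = 1: 49/112 = 0.4375
  k = 2: (49 + 45)/112 = 94/112 = 0.8393
  k = 3: (49 + 45 + 18)/112 = 112/112 = 1

Summary (fraction, with percent):

explained: PC1 0.4375 (43.75%), PC2 0.4018 (40.18%), PC3 0.1607 (16.07%);  cumulative: 0.4375, 0.8393, 1


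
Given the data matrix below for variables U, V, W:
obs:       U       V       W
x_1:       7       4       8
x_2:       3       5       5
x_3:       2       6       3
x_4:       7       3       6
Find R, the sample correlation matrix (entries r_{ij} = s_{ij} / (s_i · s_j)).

Step 1 — column means:
  mean(U) = (7 + 3 + 2 + 7) / 4 = 19/4 = 4.75
  mean(V) = (4 + 5 + 6 + 3) / 4 = 18/4 = 4.5
  mean(W) = (8 + 5 + 3 + 6) / 4 = 22/4 = 5.5

Step 2 — sample variances and covariances s[i,j] = (1/(n-1)) · Σ_k (x_{k,i} - mean_i) · (x_{k,j} - mean_j), with n-1 = 3:
  s[U,U] = ((2.25)·(2.25) + (-1.75)·(-1.75) + (-2.75)·(-2.75) + (2.25)·(2.25)) / 3 = 20.75/3 = 6.9167
  s[U,V] = ((2.25)·(-0.5) + (-1.75)·(0.5) + (-2.75)·(1.5) + (2.25)·(-1.5)) / 3 = -9.5/3 = -3.1667
  s[U,W] = ((2.25)·(2.5) + (-1.75)·(-0.5) + (-2.75)·(-2.5) + (2.25)·(0.5)) / 3 = 14.5/3 = 4.8333
  s[V,V] = ((-0.5)·(-0.5) + (0.5)·(0.5) + (1.5)·(1.5) + (-1.5)·(-1.5)) / 3 = 5/3 = 1.6667
  s[V,W] = ((-0.5)·(2.5) + (0.5)·(-0.5) + (1.5)·(-2.5) + (-1.5)·(0.5)) / 3 = -6/3 = -2
  s[W,W] = ((2.5)·(2.5) + (-0.5)·(-0.5) + (-2.5)·(-2.5) + (0.5)·(0.5)) / 3 = 13/3 = 4.3333
  Sample standard deviations s_i = √(s[i,i]):
  s(U) = √(6.9167) = 2.63
  s(V) = √(1.6667) = 1.291
  s(W) = √(4.3333) = 2.0817

Step 3 — r_{ij} = s_{ij} / (s_i · s_j):
  r[U,U] = 1 (diagonal).
  r[U,V] = -3.1667 / (2.63 · 1.291) = -3.1667 / 3.3953 = -0.9327
  r[U,W] = 4.8333 / (2.63 · 2.0817) = 4.8333 / 5.4747 = 0.8829
  r[V,V] = 1 (diagonal).
  r[V,W] = -2 / (1.291 · 2.0817) = -2 / 2.6874 = -0.7442
  r[W,W] = 1 (diagonal).

R is symmetric with unit diagonal. Assembling:

R = [[1, -0.9327, 0.8829],
 [-0.9327, 1, -0.7442],
 [0.8829, -0.7442, 1]]
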